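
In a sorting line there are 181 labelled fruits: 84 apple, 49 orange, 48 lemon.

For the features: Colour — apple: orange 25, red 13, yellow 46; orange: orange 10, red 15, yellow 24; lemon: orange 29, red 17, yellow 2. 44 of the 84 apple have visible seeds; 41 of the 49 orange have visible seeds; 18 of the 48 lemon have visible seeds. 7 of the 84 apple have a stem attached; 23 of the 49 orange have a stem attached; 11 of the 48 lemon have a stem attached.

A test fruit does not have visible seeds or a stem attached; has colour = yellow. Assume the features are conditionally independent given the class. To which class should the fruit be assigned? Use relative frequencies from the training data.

apple: (84/181) × (46/84) × (40/84) × (77/84) ≈ 0.110936
orange: (49/181) × (24/49) × (8/49) × (26/49) ≈ 0.0114869
lemon: (48/181) × (2/48) × (30/48) × (37/48) ≈ 0.00532343
Highest score → apple.

apple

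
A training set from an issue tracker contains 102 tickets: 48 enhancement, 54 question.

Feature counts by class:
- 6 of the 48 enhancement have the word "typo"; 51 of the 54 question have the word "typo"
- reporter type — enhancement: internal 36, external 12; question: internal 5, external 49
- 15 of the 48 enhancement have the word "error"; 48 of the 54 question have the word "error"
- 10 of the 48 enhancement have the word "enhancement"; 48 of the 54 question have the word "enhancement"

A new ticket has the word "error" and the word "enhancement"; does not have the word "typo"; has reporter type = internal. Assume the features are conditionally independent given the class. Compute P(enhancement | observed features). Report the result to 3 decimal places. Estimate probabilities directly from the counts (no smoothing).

enhancement: (48/102) × (42/48) × (36/48) × (15/48) × (10/48) ≈ 0.0201057
question: (54/102) × (3/54) × (5/54) × (48/54) × (48/54) ≈ 0.00215175
P(enhancement | x) = 0.0201057 / 0.02225745 ≈ 0.903

0.903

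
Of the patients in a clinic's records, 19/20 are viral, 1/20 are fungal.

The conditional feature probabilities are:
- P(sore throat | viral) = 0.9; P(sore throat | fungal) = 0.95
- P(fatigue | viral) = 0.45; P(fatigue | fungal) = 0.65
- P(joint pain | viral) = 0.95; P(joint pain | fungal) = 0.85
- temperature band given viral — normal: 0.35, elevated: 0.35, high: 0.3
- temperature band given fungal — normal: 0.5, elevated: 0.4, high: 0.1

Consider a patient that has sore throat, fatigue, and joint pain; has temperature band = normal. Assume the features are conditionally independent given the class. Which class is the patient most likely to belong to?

viral

viral: 0.95 × 0.9 × 0.45 × 0.95 × 0.35 = 0.127929375
fungal: 0.05 × 0.95 × 0.65 × 0.85 × 0.5 = 0.013121875
Highest score → viral.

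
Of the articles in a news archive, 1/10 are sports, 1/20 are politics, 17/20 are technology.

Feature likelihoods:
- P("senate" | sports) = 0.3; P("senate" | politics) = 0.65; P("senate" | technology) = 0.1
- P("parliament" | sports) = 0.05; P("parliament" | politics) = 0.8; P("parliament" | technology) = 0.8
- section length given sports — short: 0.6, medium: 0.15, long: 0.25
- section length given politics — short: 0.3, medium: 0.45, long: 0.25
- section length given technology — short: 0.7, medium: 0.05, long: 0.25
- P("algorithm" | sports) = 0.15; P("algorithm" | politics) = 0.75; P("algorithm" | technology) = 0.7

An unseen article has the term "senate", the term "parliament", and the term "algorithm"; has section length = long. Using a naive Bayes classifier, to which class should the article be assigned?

technology

sports: 0.1 × 0.3 × 0.05 × 0.25 × 0.15 = 0.00005625
politics: 0.05 × 0.65 × 0.8 × 0.25 × 0.75 = 0.004875
technology: 0.85 × 0.1 × 0.8 × 0.25 × 0.7 = 0.0119
Highest score → technology.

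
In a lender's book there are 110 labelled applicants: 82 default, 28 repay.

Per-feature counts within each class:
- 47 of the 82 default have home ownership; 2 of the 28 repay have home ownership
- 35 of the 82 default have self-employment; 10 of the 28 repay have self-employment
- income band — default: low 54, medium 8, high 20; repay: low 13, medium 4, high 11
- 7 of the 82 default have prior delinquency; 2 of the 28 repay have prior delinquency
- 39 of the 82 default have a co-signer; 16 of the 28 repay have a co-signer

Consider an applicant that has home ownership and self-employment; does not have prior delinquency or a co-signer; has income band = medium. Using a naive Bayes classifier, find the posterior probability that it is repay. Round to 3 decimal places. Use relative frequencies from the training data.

default: (82/110) × (47/82) × (35/82) × (8/82) × (75/82) × (43/82) ≈ 0.0085337
repay: (28/110) × (2/28) × (10/28) × (4/28) × (26/28) × (12/28) ≈ 0.000369164
P(repay | x) = 0.000369164 / 0.008902864 ≈ 0.041

0.041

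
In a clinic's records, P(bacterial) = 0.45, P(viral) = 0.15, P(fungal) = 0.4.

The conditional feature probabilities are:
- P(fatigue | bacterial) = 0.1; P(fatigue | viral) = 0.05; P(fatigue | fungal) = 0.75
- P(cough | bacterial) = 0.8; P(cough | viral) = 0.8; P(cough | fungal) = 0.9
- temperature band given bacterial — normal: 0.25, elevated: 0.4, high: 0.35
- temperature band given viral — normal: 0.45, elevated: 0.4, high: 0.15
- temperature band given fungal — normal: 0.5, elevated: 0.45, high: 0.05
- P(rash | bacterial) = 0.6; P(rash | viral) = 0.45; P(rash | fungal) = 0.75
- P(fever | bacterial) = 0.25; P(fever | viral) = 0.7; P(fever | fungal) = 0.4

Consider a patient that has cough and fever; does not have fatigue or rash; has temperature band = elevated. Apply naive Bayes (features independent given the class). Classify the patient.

viral

bacterial: 0.45 × (1−0.1) × 0.8 × 0.4 × (1−0.6) × 0.25 = 0.01296
viral: 0.15 × (1−0.05) × 0.8 × 0.4 × (1−0.45) × 0.7 = 0.017556
fungal: 0.4 × (1−0.75) × 0.9 × 0.45 × (1−0.75) × 0.4 = 0.00405
Highest score → viral.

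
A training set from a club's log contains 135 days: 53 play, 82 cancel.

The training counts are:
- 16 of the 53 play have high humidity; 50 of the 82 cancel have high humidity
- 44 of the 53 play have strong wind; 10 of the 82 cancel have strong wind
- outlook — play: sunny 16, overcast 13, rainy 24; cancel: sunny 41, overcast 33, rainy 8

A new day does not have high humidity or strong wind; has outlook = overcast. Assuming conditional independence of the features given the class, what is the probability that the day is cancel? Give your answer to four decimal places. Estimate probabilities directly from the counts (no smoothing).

play: (53/135) × (37/53) × (9/53) × (13/53) ≈ 0.0114157
cancel: (82/135) × (32/82) × (72/82) × (33/82) ≈ 0.0837597
P(cancel | x) = 0.0837597 / 0.0951754 ≈ 0.8801

0.8801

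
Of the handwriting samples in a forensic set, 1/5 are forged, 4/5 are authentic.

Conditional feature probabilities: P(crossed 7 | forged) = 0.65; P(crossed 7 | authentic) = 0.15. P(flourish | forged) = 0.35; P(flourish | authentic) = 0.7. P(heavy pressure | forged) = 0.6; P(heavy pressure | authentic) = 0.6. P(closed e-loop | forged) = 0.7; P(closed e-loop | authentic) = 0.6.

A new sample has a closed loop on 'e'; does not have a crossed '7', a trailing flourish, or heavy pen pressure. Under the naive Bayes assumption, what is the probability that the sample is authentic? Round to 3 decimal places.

forged: 0.2 × (1−0.65) × (1−0.35) × (1−0.6) × 0.7 = 0.01274
authentic: 0.8 × (1−0.15) × (1−0.7) × (1−0.6) × 0.6 = 0.04896
P(authentic | x) = 0.04896 / 0.0617 ≈ 0.794

0.794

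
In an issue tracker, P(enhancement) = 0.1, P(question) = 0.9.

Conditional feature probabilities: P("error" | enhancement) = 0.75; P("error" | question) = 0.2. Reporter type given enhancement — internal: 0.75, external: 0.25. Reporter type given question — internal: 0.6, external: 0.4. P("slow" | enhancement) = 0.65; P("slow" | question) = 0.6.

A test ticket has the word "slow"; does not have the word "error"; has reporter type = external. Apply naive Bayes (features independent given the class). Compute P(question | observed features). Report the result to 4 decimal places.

0.9770

enhancement: 0.1 × (1−0.75) × 0.25 × 0.65 = 0.0040625
question: 0.9 × (1−0.2) × 0.4 × 0.6 = 0.1728
P(question | x) = 0.1728 / 0.1768625 ≈ 0.9770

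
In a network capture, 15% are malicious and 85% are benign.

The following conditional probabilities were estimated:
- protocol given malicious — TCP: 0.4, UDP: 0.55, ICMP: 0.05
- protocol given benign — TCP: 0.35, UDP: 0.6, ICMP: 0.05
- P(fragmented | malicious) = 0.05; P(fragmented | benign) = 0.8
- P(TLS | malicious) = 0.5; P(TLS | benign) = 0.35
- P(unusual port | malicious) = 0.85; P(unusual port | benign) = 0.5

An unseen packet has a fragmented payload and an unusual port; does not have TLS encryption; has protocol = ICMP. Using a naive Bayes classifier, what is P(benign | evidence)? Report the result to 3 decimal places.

0.986

malicious: 0.15 × 0.05 × 0.05 × (1−0.5) × 0.85 = 0.000159375
benign: 0.85 × 0.05 × 0.8 × (1−0.35) × 0.5 = 0.01105
P(benign | x) = 0.01105 / 0.011209375 ≈ 0.986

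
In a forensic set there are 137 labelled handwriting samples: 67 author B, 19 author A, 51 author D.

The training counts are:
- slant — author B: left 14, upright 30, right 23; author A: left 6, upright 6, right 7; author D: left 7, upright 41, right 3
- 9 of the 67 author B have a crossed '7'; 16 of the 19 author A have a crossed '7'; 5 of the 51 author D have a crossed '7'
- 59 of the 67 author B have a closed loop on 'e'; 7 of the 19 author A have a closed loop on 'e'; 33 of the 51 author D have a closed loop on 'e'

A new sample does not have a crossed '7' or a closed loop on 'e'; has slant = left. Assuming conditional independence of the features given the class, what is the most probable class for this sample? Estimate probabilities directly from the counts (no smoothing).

author D

author B: (67/137) × (14/67) × (58/67) × (8/67) ≈ 0.0105627
author A: (19/137) × (6/19) × (3/19) × (12/19) ≈ 0.00436743
author D: (51/137) × (7/51) × (46/51) × (18/51) ≈ 0.0162655
Highest score → author D.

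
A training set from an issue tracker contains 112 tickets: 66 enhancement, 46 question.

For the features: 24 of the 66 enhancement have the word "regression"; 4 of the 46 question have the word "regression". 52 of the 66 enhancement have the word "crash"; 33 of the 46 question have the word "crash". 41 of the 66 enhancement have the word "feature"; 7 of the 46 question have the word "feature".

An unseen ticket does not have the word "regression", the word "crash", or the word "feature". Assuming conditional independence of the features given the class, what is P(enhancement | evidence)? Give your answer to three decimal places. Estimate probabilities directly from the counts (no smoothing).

0.251

enhancement: (66/112) × (42/66) × (14/66) × (25/66) ≈ 0.0301309
question: (46/112) × (42/46) × (13/46) × (39/46) ≈ 0.0898511
P(enhancement | x) = 0.0301309 / 0.119982 ≈ 0.251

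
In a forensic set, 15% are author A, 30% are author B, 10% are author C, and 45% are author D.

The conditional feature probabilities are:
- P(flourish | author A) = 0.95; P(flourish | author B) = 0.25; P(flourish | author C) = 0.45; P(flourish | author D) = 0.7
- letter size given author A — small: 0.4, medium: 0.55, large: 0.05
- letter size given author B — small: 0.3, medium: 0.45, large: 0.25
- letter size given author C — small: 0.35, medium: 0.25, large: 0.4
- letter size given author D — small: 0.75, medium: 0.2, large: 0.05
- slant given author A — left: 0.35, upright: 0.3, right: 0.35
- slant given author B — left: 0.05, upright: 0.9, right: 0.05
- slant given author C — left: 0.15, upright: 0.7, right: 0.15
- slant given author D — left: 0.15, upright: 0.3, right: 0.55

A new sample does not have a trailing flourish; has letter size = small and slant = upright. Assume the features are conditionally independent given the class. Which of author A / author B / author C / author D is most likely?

author A: 0.15 × (1−0.95) × 0.4 × 0.3 = 0.0009
author B: 0.3 × (1−0.25) × 0.3 × 0.9 = 0.06075
author C: 0.1 × (1−0.45) × 0.35 × 0.7 = 0.013475
author D: 0.45 × (1−0.7) × 0.75 × 0.3 = 0.030375
Highest score → author B.

author B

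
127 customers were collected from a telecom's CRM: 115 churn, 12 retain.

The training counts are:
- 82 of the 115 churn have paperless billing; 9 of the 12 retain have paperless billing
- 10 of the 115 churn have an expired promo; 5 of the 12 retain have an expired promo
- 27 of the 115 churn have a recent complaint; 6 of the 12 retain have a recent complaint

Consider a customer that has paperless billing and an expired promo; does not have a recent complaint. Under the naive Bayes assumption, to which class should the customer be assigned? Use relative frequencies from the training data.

churn

churn: (115/127) × (82/115) × (10/115) × (88/115) ≈ 0.0429632
retain: (12/127) × (9/12) × (5/12) × (6/12) ≈ 0.0147638
Highest score → churn.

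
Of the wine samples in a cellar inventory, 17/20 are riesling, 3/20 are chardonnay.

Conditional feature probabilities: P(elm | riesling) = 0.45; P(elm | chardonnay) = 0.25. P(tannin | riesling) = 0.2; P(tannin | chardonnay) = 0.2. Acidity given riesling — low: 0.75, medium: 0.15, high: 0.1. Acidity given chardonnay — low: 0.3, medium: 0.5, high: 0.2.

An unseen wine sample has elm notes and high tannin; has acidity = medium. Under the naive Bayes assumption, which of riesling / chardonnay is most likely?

riesling

riesling: 0.85 × 0.45 × 0.2 × 0.15 = 0.011475
chardonnay: 0.15 × 0.25 × 0.2 × 0.5 = 0.00375
Highest score → riesling.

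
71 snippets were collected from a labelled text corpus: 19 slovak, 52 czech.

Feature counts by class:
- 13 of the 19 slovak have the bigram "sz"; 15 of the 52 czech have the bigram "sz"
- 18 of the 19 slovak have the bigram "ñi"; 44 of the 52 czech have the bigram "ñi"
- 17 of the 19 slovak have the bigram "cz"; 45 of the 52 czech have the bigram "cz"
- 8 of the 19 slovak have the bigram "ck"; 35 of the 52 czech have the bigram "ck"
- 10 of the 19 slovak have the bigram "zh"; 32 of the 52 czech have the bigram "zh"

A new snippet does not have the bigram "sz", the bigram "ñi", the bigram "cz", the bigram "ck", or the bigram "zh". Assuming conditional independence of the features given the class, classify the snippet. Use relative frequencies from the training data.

slovak: (19/71) × (6/19) × (1/19) × (2/19) × (11/19) × (9/19) ≈ 0.000128394
czech: (52/71) × (37/52) × (8/52) × (7/52) × (17/52) × (20/52) ≈ 0.00135705
Highest score → czech.

czech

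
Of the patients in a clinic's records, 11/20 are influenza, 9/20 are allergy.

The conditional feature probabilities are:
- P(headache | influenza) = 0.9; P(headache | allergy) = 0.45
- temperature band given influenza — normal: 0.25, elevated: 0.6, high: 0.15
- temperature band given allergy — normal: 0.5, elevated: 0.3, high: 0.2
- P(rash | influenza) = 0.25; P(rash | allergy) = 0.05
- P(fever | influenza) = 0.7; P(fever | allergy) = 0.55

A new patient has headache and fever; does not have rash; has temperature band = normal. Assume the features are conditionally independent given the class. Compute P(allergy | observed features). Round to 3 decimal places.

0.449

influenza: 0.55 × 0.9 × 0.25 × (1−0.25) × 0.7 = 0.06496875
allergy: 0.45 × 0.45 × 0.5 × (1−0.05) × 0.55 = 0.052903125
P(allergy | x) = 0.052903125 / 0.117871875 ≈ 0.449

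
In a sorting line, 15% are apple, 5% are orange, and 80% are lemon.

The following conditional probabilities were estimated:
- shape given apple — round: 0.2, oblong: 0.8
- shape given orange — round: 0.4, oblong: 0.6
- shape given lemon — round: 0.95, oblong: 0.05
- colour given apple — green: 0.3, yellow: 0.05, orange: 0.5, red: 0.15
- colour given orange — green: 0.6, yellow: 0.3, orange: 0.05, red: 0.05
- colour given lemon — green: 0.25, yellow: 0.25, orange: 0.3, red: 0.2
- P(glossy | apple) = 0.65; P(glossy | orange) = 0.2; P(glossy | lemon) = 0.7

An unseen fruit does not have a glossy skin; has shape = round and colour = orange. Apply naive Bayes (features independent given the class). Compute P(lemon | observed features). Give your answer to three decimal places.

0.919

apple: 0.15 × 0.2 × 0.5 × (1−0.65) = 0.00525
orange: 0.05 × 0.4 × 0.05 × (1−0.2) = 0.0008
lemon: 0.8 × 0.95 × 0.3 × (1−0.7) = 0.0684
P(lemon | x) = 0.0684 / 0.07445 ≈ 0.919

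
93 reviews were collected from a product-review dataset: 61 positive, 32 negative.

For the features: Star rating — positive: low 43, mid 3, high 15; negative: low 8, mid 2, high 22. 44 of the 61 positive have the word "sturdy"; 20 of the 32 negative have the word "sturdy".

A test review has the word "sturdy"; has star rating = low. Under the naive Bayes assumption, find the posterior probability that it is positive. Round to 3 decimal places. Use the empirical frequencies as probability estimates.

0.861

positive: (61/93) × (43/61) × (44/61) ≈ 0.33351
negative: (32/93) × (8/32) × (20/32) ≈ 0.0537634
P(positive | x) = 0.33351 / 0.3872734 ≈ 0.861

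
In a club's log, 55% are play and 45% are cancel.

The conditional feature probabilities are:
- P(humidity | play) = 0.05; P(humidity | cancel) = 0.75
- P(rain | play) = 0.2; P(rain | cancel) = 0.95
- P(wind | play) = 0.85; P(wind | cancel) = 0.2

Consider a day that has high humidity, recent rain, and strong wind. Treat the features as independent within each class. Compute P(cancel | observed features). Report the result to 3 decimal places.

play: 0.55 × 0.05 × 0.2 × 0.85 = 0.004675
cancel: 0.45 × 0.75 × 0.95 × 0.2 = 0.064125
P(cancel | x) = 0.064125 / 0.0688 ≈ 0.932

0.932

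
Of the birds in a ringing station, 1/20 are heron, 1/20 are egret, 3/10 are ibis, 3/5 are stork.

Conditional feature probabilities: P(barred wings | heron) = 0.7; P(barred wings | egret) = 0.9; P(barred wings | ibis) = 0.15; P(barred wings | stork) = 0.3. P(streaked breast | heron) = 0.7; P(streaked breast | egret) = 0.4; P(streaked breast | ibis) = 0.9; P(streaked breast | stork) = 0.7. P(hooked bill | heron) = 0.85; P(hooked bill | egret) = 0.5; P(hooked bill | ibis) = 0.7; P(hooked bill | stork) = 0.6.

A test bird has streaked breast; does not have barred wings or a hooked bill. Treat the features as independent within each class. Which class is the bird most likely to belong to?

stork

heron: 0.05 × (1−0.7) × 0.7 × (1−0.85) = 0.001575
egret: 0.05 × (1−0.9) × 0.4 × (1−0.5) = 0.001
ibis: 0.3 × (1−0.15) × 0.9 × (1−0.7) = 0.06885
stork: 0.6 × (1−0.3) × 0.7 × (1−0.6) = 0.1176
Highest score → stork.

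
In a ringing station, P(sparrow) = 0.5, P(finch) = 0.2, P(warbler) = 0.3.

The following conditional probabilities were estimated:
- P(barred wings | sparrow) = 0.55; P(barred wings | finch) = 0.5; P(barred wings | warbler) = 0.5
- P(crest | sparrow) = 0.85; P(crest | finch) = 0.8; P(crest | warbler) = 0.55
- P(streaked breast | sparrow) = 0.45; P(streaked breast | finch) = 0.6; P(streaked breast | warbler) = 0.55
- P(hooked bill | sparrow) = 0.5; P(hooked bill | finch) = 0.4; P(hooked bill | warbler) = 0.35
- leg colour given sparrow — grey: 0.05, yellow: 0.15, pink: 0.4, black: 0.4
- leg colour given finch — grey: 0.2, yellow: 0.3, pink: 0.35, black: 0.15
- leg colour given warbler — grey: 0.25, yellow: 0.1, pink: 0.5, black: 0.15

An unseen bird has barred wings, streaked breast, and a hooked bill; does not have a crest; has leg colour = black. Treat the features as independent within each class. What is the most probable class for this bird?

sparrow

sparrow: 0.5 × 0.55 × (1−0.85) × 0.45 × 0.5 × 0.4 = 0.0037125
finch: 0.2 × 0.5 × (1−0.8) × 0.6 × 0.4 × 0.15 = 0.00072
warbler: 0.3 × 0.5 × (1−0.55) × 0.55 × 0.35 × 0.15 = 0.0019490625
Highest score → sparrow.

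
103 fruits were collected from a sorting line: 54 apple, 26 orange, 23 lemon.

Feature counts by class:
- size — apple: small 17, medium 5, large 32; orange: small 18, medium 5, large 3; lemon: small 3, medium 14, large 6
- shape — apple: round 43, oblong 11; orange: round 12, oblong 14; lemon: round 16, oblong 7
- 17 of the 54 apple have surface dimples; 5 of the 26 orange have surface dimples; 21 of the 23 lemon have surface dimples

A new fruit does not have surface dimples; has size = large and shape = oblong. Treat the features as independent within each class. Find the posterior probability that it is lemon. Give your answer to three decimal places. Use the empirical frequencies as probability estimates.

0.027

apple: (54/103) × (32/54) × (11/54) × (37/54) ≈ 0.043363
orange: (26/103) × (3/26) × (14/26) × (21/26) ≈ 0.0126673
lemon: (23/103) × (6/23) × (7/23) × (2/23) ≈ 0.00154165
P(lemon | x) = 0.00154165 / 0.05757195 ≈ 0.027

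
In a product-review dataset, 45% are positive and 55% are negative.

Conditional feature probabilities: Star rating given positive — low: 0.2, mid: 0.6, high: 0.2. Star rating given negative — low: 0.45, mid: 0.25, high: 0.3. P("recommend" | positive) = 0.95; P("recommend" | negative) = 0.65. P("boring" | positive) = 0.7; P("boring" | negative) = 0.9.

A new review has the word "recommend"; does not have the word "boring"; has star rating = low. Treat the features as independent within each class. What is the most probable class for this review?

positive

positive: 0.45 × 0.2 × 0.95 × (1−0.7) = 0.02565
negative: 0.55 × 0.45 × 0.65 × (1−0.9) = 0.0160875
Highest score → positive.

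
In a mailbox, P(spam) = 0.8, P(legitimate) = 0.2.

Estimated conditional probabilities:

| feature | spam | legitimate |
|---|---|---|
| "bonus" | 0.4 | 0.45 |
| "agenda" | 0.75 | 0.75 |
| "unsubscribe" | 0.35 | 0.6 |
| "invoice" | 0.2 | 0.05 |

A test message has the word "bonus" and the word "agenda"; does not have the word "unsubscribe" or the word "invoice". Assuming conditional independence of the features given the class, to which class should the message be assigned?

spam

spam: 0.8 × 0.4 × 0.75 × (1−0.35) × (1−0.2) = 0.1248
legitimate: 0.2 × 0.45 × 0.75 × (1−0.6) × (1−0.05) = 0.02565
Highest score → spam.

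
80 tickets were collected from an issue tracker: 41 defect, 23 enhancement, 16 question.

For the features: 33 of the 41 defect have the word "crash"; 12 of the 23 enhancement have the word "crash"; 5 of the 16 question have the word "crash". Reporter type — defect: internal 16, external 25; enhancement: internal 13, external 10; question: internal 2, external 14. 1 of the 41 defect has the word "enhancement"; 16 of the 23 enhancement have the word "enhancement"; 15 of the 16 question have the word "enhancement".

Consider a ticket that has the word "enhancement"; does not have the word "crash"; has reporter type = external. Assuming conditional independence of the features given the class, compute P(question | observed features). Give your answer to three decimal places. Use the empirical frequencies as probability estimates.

defect: (41/80) × (8/41) × (25/41) × (1/41) ≈ 0.00148721
enhancement: (23/80) × (11/23) × (10/23) × (16/23) ≈ 0.0415879
question: (16/80) × (11/16) × (14/16) × (15/16) = 0.11279296875
P(question | x) = 0.11279296875 / 0.15586807875 ≈ 0.724

0.724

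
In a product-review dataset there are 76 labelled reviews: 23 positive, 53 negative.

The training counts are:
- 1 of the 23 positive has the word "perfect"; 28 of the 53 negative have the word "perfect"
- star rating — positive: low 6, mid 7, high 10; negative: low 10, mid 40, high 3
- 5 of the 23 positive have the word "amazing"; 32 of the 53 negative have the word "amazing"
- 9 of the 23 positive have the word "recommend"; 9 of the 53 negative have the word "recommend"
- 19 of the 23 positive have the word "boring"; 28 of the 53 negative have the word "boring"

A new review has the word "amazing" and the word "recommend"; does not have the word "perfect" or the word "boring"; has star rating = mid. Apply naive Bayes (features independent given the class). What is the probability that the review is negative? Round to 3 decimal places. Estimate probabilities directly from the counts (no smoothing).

0.902

positive: (23/76) × (22/23) × (7/23) × (5/23) × (9/23) × (4/23) ≈ 0.00130337
negative: (53/76) × (25/53) × (40/53) × (32/53) × (9/53) × (25/53) ≈ 0.0120065
P(negative | x) = 0.0120065 / 0.01330987 ≈ 0.902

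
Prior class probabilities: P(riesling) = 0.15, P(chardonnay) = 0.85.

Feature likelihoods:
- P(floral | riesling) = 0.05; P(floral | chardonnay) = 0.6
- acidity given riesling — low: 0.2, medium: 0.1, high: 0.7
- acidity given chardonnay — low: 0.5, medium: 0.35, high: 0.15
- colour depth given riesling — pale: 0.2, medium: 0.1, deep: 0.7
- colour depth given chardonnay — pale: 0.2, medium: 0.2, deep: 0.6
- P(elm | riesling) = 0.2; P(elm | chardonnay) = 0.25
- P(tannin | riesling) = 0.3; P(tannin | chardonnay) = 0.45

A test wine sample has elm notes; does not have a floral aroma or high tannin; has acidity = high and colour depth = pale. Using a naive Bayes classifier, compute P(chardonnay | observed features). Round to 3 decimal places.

0.334

riesling: 0.15 × (1−0.05) × 0.7 × 0.2 × 0.2 × (1−0.3) = 0.002793
chardonnay: 0.85 × (1−0.6) × 0.15 × 0.2 × 0.25 × (1−0.45) = 0.0014025
P(chardonnay | x) = 0.0014025 / 0.0041955 ≈ 0.334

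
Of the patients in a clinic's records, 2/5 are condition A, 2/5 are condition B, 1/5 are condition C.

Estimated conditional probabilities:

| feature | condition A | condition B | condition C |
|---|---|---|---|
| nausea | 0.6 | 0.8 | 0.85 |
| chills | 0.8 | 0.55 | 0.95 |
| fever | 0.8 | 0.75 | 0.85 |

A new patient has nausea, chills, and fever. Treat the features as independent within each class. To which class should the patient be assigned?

condition A: 0.4 × 0.6 × 0.8 × 0.8 = 0.1536
condition B: 0.4 × 0.8 × 0.55 × 0.75 = 0.132
condition C: 0.2 × 0.85 × 0.95 × 0.85 = 0.137275
Highest score → condition A.

condition A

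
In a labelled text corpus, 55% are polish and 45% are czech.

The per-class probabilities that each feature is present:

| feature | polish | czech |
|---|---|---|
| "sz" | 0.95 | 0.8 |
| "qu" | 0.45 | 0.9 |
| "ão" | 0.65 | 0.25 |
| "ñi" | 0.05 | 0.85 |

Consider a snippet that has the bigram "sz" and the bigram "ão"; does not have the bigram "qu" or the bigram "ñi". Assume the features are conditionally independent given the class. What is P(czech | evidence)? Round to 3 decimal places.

polish: 0.55 × 0.95 × (1−0.45) × 0.65 × (1−0.05) = 0.1774540625
czech: 0.45 × 0.8 × (1−0.9) × 0.25 × (1−0.85) = 0.00135
P(czech | x) = 0.00135 / 0.1788040625 ≈ 0.008

0.008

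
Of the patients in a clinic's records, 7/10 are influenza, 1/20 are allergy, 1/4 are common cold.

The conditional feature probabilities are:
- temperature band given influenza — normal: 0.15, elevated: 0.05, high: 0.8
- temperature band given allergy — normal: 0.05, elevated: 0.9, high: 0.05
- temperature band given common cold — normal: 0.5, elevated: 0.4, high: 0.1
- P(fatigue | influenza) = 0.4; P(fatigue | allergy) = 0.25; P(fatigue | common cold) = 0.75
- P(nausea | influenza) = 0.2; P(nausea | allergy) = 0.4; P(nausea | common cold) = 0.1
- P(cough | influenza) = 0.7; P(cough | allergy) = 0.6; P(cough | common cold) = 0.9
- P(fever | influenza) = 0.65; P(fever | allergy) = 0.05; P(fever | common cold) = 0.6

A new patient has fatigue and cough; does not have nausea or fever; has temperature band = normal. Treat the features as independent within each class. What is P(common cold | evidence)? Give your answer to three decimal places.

0.782

influenza: 0.7 × 0.15 × 0.4 × (1−0.2) × 0.7 × (1−0.65) = 0.008232
allergy: 0.05 × 0.05 × 0.25 × (1−0.4) × 0.6 × (1−0.05) = 0.00021375
common cold: 0.25 × 0.5 × 0.75 × (1−0.1) × 0.9 × (1−0.6) = 0.030375
P(common cold | x) = 0.030375 / 0.03882075 ≈ 0.782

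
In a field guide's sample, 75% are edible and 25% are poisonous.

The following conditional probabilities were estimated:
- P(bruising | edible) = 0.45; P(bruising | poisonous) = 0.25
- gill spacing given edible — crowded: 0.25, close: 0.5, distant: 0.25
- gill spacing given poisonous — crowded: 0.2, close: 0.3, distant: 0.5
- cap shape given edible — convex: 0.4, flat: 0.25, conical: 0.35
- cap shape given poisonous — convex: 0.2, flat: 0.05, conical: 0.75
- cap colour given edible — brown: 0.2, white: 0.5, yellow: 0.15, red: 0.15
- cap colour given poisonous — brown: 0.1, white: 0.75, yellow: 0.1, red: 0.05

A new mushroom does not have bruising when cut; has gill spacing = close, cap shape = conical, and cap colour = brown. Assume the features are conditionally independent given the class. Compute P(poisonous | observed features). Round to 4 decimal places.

edible: 0.75 × (1−0.45) × 0.5 × 0.35 × 0.2 = 0.0144375
poisonous: 0.25 × (1−0.25) × 0.3 × 0.75 × 0.1 = 0.00421875
P(poisonous | x) = 0.00421875 / 0.01865625 ≈ 0.2261

0.2261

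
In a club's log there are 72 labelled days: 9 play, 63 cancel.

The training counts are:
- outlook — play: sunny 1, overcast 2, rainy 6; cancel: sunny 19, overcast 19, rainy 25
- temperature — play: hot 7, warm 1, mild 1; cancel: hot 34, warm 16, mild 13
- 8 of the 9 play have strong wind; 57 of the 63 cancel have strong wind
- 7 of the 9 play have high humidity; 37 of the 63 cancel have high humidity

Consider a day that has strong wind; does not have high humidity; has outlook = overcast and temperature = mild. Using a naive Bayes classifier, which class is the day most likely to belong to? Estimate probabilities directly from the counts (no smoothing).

play: (9/72) × (2/9) × (1/9) × (8/9) × (2/9) ≈ 0.000609663
cancel: (63/72) × (19/63) × (13/63) × (57/63) × (26/63) ≈ 0.0203325
Highest score → cancel.

cancel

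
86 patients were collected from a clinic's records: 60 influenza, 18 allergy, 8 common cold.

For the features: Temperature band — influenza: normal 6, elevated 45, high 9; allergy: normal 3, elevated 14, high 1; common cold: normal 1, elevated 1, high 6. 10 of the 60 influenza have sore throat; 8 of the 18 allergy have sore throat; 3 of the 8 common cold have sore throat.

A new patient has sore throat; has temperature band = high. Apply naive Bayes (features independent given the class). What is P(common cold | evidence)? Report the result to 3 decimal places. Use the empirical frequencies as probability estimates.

0.536

influenza: (60/86) × (9/60) × (10/60) ≈ 0.0174419
allergy: (18/86) × (1/18) × (8/18) ≈ 0.00516796
common cold: (8/86) × (6/8) × (3/8) ≈ 0.0261628
P(common cold | x) = 0.0261628 / 0.04877266 ≈ 0.536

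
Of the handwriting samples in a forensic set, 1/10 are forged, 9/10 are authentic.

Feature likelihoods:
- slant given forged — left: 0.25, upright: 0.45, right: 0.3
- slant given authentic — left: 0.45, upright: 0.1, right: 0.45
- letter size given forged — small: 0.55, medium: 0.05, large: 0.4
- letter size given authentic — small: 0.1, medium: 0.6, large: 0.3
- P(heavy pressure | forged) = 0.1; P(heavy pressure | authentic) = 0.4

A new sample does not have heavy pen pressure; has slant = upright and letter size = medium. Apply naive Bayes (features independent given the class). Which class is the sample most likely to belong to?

forged: 0.1 × 0.45 × 0.05 × (1−0.1) = 0.002025
authentic: 0.9 × 0.1 × 0.6 × (1−0.4) = 0.0324
Highest score → authentic.

authentic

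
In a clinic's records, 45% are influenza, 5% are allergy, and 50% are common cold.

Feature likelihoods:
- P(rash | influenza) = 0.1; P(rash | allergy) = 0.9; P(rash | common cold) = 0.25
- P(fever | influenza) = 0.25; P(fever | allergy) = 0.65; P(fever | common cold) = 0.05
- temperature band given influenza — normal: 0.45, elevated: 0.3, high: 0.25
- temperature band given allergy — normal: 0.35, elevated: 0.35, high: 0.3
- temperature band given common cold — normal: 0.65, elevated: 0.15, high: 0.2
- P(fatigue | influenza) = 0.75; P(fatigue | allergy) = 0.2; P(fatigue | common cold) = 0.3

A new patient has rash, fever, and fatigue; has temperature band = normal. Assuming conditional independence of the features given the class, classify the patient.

influenza: 0.45 × 0.1 × 0.25 × 0.45 × 0.75 = 0.003796875
allergy: 0.05 × 0.9 × 0.65 × 0.35 × 0.2 = 0.0020475
common cold: 0.5 × 0.25 × 0.05 × 0.65 × 0.3 = 0.00121875
Highest score → influenza.

influenza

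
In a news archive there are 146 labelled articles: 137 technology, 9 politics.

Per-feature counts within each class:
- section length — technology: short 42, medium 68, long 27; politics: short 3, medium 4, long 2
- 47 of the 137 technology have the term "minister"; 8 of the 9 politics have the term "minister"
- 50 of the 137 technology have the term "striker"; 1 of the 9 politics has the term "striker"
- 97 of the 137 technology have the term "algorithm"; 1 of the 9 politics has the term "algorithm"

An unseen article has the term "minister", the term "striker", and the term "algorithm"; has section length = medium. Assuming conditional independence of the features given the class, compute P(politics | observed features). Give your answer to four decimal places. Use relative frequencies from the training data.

technology: (137/146) × (68/137) × (47/137) × (50/137) × (97/137) ≈ 0.041289
politics: (9/146) × (4/9) × (8/9) × (1/9) × (1/9) ≈ 0.000300656
P(politics | x) = 0.000300656 / 0.041589656 ≈ 0.0072

0.0072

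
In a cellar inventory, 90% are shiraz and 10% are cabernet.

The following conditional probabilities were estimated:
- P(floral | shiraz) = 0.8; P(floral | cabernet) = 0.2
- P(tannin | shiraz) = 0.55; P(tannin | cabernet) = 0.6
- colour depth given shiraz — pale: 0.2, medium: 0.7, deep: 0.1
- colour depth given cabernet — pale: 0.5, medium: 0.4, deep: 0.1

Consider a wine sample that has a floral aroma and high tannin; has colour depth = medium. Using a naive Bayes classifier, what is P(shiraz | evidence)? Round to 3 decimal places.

shiraz: 0.9 × 0.8 × 0.55 × 0.7 = 0.2772
cabernet: 0.1 × 0.2 × 0.6 × 0.4 = 0.0048
P(shiraz | x) = 0.2772 / 0.282 ≈ 0.983

0.983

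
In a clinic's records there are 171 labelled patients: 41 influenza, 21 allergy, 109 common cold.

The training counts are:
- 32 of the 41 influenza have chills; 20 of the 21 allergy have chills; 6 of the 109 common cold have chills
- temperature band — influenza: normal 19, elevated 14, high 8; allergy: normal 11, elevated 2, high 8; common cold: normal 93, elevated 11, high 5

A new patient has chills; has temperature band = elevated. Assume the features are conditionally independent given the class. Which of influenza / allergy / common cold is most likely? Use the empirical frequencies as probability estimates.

influenza

influenza: (41/171) × (32/41) × (14/41) ≈ 0.0638996
allergy: (21/171) × (20/21) × (2/21) ≈ 0.011139
common cold: (109/171) × (6/109) × (11/109) ≈ 0.00354096
Highest score → influenza.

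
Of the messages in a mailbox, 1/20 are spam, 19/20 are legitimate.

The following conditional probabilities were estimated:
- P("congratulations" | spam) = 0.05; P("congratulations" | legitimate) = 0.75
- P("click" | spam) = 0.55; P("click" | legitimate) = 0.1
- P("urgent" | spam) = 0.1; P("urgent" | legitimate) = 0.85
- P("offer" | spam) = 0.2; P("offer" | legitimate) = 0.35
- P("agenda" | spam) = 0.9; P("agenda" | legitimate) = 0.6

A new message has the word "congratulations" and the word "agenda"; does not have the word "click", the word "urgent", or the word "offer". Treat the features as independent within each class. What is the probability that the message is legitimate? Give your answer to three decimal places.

spam: 0.05 × 0.05 × (1−0.55) × (1−0.1) × (1−0.2) × 0.9 = 0.000729
legitimate: 0.95 × 0.75 × (1−0.1) × (1−0.85) × (1−0.35) × 0.6 = 0.037513125
P(legitimate | x) = 0.037513125 / 0.038242125 ≈ 0.981

0.981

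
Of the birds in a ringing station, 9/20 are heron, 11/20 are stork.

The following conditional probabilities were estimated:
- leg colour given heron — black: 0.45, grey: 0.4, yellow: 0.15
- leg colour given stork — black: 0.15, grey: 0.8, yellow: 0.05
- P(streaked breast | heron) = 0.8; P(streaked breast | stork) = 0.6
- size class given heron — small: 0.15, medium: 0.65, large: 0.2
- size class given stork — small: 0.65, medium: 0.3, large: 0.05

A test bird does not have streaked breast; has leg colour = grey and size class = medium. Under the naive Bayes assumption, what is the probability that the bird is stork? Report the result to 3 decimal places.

heron: 0.45 × 0.4 × (1−0.8) × 0.65 = 0.0234
stork: 0.55 × 0.8 × (1−0.6) × 0.3 = 0.0528
P(stork | x) = 0.0528 / 0.0762 ≈ 0.693

0.693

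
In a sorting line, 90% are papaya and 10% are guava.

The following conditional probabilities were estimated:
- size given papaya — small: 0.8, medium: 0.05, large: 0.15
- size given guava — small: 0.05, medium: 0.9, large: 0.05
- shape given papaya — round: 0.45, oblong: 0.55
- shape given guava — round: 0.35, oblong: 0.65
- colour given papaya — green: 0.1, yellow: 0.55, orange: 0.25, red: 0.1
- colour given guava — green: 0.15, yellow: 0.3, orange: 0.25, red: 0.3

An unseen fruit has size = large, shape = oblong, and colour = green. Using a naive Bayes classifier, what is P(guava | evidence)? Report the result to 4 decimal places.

papaya: 0.9 × 0.15 × 0.55 × 0.1 = 0.007425
guava: 0.1 × 0.05 × 0.65 × 0.15 = 0.0004875
P(guava | x) = 0.0004875 / 0.0079125 ≈ 0.0616

0.0616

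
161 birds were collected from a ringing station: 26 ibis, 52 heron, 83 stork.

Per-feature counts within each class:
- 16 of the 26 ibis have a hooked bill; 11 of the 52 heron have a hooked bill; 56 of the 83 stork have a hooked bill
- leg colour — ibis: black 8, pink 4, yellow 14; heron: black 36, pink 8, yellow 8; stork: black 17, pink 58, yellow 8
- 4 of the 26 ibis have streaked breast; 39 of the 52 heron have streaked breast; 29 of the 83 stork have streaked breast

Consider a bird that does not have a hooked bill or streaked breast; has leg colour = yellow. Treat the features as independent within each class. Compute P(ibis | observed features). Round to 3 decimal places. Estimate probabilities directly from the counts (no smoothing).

ibis: (26/161) × (10/26) × (14/26) × (22/26) ≈ 0.0282995
heron: (52/161) × (41/52) × (8/52) × (13/52) ≈ 0.00979455
stork: (83/161) × (27/83) × (8/83) × (54/83) ≈ 0.0105164
P(ibis | x) = 0.0282995 / 0.04861045 ≈ 0.582

0.582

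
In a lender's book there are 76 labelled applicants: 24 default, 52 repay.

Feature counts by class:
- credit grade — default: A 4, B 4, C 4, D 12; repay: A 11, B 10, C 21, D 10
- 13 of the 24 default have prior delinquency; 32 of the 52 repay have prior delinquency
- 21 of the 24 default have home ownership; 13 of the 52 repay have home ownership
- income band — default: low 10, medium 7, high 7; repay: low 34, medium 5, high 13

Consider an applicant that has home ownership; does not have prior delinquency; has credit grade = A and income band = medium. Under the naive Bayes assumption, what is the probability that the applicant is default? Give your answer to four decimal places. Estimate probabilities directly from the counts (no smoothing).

0.8214

default: (24/76) × (4/24) × (11/24) × (21/24) × (7/24) ≈ 0.00615634
repay: (52/76) × (11/52) × (20/52) × (13/52) × (5/52) ≈ 0.00133817
P(default | x) = 0.00615634 / 0.00749451 ≈ 0.8214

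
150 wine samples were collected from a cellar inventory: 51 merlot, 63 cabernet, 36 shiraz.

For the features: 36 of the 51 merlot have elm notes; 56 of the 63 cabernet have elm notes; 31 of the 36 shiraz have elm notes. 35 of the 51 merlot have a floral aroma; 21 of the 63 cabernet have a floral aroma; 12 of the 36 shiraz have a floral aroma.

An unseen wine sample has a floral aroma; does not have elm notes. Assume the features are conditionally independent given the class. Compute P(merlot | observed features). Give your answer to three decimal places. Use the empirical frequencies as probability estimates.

merlot: (51/150) × (15/51) × (35/51) ≈ 0.0686275
cabernet: (63/150) × (7/63) × (21/63) ≈ 0.0155556
shiraz: (36/150) × (5/36) × (12/36) ≈ 0.0111111
P(merlot | x) = 0.0686275 / 0.0952942 ≈ 0.720

0.720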